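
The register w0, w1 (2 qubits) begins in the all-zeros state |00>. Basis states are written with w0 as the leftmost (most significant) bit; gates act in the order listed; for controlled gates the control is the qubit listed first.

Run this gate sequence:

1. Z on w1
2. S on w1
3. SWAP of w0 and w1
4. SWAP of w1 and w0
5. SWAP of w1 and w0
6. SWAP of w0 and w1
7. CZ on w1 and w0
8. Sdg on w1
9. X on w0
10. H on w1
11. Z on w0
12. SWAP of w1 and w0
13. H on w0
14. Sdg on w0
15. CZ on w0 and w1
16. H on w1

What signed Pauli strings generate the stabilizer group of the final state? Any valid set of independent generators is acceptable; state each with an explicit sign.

One valid set of independent stabilizer generators is -IX, +ZI (any independent generating set of the same group is equally correct).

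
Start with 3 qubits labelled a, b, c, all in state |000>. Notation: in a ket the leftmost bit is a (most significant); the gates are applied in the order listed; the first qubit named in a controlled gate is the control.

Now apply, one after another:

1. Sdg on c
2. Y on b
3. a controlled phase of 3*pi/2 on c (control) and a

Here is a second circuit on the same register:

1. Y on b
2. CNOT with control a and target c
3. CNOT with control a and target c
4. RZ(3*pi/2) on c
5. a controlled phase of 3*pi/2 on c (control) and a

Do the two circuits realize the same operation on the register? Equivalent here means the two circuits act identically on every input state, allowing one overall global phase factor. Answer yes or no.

Yes: on every input state the two circuits agree up to one overall phase factor.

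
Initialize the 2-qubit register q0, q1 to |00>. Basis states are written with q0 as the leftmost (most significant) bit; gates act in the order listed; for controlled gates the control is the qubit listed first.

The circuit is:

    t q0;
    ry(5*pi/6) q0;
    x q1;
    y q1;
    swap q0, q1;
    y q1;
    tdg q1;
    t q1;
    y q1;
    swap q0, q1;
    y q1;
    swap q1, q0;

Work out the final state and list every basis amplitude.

The resulting statevector has amplitude 0 on |00>, 0 on |01>, -sqrt(2)/4 + sqrt(6)/4 on |10>, sqrt(2)/4 + sqrt(6)/4 on |11>. Key observation: gates 4-11 undo each other exactly, leaving only the rest of the circuit to track.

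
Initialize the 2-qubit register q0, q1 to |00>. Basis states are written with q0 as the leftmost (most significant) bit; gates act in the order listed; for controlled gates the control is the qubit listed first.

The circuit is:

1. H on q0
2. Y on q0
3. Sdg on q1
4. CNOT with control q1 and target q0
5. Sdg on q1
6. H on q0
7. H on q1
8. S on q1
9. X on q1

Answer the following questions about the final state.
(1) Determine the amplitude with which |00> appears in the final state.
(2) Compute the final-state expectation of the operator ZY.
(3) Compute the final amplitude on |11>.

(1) The final state's coefficient on |00> equals 0.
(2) The observable ZY averages to 1.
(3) The amplitude on |11> is -sqrt(2)*I/2.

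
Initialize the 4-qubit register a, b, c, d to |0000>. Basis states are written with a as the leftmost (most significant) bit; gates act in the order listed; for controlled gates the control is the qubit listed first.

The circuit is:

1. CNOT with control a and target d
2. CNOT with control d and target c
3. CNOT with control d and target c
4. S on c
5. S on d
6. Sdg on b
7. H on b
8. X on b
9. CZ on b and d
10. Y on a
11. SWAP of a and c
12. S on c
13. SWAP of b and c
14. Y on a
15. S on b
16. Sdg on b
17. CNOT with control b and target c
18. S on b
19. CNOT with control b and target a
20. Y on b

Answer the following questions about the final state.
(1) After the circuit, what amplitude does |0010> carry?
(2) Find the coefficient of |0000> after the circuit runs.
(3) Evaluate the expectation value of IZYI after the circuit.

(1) |0010> carries amplitude -sqrt(2)*I/2 in the final state. Key observation: the block from step 2 through step 3 cancels to the identity and can be dropped.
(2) The final state's coefficient on |0000> equals -sqrt(2)*I/2.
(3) The observable IZYI averages to 0.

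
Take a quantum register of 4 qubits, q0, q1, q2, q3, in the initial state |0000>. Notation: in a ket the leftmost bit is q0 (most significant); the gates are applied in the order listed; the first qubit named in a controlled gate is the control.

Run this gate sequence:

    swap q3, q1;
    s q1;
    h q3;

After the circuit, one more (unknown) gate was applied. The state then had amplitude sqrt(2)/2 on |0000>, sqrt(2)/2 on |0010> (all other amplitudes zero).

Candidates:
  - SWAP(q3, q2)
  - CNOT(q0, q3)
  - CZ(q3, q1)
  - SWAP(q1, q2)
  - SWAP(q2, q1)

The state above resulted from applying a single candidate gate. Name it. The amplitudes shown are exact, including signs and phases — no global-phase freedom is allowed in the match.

It was SWAP(q3, q2) that produced the state shown.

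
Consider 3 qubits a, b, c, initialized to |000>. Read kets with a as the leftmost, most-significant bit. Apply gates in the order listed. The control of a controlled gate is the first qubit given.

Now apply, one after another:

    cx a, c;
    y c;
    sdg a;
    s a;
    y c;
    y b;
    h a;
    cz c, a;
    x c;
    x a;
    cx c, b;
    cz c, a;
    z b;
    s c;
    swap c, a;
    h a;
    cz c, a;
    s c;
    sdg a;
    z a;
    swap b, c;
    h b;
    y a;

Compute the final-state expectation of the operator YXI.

The expectation value of YXI is -1.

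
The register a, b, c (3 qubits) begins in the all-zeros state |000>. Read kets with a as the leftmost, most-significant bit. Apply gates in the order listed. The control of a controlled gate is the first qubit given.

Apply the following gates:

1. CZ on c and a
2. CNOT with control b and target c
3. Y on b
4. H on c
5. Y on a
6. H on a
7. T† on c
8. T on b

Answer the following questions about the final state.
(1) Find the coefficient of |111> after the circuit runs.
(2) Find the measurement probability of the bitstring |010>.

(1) The final state's coefficient on |111> equals 1/2.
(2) A full measurement returns |010> with probability 1/4.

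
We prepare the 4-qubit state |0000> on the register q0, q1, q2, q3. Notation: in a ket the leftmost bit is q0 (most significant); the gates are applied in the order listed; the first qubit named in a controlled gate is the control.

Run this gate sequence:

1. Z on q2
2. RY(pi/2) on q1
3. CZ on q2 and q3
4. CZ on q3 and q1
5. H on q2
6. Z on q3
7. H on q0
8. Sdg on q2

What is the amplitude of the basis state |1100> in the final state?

The amplitude on |1100> is sqrt(2)/4.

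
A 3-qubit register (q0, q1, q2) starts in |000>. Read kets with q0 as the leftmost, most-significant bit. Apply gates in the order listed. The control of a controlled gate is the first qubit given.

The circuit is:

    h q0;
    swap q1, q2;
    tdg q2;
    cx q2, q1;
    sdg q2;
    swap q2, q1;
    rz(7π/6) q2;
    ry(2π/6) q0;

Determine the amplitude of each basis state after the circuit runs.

After the circuit, the state carries amplitude (-sqrt(6) + sqrt(2))*exp(5*I*pi/12)/4 on |000>, (-sqrt(6) - sqrt(2))*exp(5*I*pi/12)/4 on |100>, and 0 on every other basis state.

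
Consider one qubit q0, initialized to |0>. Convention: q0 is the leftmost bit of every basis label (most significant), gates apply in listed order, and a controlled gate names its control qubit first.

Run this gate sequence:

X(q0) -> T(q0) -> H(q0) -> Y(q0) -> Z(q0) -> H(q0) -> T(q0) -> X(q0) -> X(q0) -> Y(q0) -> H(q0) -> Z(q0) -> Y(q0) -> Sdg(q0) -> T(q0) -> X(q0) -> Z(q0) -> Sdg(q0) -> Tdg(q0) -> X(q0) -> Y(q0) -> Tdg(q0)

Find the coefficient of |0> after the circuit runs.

The amplitude on |0> is sqrt(2)*exp(I*pi/4)/2.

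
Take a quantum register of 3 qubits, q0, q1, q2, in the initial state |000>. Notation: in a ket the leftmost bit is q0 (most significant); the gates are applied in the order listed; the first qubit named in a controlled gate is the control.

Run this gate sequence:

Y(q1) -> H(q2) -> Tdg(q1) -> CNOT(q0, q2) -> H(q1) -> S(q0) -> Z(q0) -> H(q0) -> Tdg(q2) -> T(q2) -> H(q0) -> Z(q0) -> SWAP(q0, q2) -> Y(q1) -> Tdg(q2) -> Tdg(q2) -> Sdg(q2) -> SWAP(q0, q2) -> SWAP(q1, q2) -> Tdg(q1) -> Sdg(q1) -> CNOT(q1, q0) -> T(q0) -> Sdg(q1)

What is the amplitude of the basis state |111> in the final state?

|111> carries amplitude -exp(3*I*pi/4)/2 in the final state. Key observation: steps 7-12 multiply out to the identity, so the circuit reduces to the remaining gates.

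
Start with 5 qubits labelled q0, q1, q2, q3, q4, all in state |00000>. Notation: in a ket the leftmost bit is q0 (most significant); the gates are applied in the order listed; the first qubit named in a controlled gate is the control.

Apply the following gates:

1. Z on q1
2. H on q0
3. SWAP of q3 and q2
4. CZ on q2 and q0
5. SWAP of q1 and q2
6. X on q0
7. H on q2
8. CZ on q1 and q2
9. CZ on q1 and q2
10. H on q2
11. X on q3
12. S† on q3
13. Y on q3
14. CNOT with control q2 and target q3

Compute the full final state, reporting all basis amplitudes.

The final amplitudes are -sqrt(2)/2 on |00000>, -sqrt(2)/2 on |10000>, and 0 on every other basis state. Key observation: steps 7-10 multiply out to the identity, so the circuit reduces to the remaining gates.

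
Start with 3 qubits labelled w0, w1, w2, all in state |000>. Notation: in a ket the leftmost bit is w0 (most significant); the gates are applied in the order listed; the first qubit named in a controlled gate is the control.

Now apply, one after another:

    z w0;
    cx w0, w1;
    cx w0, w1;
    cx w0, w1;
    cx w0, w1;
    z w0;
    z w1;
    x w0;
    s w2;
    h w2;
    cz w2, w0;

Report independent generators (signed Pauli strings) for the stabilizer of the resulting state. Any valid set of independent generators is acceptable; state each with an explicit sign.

One valid set of independent stabilizer generators is -IIX, -ZII, +IZI (any independent generating set of the same group is equally correct).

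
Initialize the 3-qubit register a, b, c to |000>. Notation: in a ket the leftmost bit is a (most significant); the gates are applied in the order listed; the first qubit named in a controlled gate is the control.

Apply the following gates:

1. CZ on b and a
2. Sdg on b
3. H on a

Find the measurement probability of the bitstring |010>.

Outcome |010> occurs with probability 0.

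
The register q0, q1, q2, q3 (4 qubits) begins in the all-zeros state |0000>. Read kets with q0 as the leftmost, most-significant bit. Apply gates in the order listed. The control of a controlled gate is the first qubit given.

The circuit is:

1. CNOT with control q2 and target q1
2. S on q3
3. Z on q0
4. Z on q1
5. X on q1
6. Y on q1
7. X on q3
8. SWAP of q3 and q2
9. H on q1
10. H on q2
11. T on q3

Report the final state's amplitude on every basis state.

After the circuit, the state carries amplitude -I/2 on |0000>, I/2 on |0010>, -I/2 on |0100>, I/2 on |0110>, and 0 on every other basis state.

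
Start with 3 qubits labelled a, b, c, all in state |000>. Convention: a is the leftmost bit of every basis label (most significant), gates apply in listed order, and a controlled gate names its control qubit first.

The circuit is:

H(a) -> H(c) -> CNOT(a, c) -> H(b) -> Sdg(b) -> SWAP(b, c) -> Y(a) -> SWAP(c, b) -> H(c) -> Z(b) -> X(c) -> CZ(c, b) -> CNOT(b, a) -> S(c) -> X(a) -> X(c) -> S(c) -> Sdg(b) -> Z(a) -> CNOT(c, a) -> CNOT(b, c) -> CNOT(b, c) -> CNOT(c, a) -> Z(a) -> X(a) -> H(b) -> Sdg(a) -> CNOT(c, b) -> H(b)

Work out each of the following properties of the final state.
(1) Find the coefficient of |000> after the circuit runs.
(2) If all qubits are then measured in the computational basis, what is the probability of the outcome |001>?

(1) The final state's coefficient on |000> equals 1/2. Key observation: gates 19-24 undo each other exactly, leaving only the rest of the circuit to track.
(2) A full measurement returns |001> with probability 0.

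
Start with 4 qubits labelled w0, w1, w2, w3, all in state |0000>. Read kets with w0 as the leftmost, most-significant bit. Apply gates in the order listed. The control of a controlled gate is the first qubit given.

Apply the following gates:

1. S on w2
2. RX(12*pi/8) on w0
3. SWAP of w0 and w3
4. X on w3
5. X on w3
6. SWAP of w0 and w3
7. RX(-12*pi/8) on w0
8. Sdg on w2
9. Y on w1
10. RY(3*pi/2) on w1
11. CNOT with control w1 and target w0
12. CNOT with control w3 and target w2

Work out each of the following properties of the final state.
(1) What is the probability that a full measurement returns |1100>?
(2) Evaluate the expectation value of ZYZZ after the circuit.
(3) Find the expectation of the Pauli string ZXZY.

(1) Outcome |1100> occurs with probability 1/2. Key observation: steps 1-8 multiply out to the identity, so the circuit reduces to the remaining gates.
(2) In the final state, ZYZZ has expectation 0.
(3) The expectation value of ZXZY is 0.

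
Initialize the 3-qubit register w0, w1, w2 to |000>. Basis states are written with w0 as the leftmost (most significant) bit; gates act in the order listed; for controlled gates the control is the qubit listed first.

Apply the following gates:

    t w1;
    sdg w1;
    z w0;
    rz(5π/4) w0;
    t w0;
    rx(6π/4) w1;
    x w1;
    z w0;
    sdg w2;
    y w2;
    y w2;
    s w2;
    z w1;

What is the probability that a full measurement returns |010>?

A full measurement returns |010> with probability 1/2. Key observation: steps 9-12 multiply out to the identity, so the circuit reduces to the remaining gates.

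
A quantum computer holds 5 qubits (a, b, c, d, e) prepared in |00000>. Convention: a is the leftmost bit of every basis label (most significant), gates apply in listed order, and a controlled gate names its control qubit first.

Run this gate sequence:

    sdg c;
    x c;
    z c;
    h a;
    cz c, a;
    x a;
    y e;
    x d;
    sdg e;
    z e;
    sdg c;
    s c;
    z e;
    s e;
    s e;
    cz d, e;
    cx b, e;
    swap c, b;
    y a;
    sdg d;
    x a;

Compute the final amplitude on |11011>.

The amplitude on |11011> is sqrt(2)/2.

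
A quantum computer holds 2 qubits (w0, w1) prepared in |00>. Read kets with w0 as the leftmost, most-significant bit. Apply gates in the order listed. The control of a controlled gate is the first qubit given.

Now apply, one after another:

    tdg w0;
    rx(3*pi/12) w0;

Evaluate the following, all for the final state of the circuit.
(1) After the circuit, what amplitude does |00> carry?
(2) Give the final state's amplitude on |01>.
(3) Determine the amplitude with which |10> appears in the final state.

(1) The amplitude on |00> is sqrt(sqrt(2) + 2)/2.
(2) The amplitude on |01> is 0.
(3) |10> carries amplitude -I*sqrt(2 - sqrt(2))/2 in the final state.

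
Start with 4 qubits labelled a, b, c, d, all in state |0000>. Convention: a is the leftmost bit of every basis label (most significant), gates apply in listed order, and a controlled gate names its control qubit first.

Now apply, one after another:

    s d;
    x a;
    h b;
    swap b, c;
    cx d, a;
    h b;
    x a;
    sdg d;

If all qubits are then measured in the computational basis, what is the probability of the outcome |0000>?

The probability of measuring |0000> is 1/4.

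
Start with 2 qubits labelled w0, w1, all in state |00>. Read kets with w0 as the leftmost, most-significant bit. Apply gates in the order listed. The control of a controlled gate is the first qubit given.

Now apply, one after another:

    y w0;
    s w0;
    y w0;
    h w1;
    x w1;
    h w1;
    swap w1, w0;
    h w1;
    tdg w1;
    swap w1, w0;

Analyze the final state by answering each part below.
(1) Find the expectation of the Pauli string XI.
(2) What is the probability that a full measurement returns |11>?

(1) In the final state, XI has expectation sqrt(2)/2.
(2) A full measurement returns |11> with probability 0.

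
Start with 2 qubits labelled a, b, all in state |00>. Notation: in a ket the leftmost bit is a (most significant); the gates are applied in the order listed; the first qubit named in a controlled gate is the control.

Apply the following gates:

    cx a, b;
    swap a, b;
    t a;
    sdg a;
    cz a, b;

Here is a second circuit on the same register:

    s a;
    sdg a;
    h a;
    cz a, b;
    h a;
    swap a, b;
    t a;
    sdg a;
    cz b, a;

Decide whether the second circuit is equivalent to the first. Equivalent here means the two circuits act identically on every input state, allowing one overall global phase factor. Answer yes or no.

No — the two circuits implement different unitaries, even allowing a global phase.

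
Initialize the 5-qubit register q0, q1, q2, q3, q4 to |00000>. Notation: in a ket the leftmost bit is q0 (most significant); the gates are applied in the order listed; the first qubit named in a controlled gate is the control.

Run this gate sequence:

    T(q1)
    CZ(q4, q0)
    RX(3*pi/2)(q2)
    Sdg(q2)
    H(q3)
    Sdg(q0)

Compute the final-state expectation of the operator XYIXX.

The observable XYIXX averages to 0.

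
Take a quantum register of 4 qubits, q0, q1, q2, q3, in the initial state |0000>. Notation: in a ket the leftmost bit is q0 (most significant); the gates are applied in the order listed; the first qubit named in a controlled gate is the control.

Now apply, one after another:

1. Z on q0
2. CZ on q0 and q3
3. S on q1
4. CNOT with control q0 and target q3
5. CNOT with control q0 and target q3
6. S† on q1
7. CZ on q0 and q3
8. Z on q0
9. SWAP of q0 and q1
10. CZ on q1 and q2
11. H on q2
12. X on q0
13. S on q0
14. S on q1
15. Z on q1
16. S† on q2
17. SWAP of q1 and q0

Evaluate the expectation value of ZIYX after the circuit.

The observable ZIYX averages to 0. Key observation: the block from step 1 through step 8 cancels to the identity and can be dropped.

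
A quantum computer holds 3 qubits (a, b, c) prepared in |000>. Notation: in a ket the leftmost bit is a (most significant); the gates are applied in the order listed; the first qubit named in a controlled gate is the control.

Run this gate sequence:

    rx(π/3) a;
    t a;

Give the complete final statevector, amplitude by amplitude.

After the circuit, the state carries amplitude sqrt(3)/2 on |000>, -exp(3*I*pi/4)/2 on |100>, and 0 on every other basis state.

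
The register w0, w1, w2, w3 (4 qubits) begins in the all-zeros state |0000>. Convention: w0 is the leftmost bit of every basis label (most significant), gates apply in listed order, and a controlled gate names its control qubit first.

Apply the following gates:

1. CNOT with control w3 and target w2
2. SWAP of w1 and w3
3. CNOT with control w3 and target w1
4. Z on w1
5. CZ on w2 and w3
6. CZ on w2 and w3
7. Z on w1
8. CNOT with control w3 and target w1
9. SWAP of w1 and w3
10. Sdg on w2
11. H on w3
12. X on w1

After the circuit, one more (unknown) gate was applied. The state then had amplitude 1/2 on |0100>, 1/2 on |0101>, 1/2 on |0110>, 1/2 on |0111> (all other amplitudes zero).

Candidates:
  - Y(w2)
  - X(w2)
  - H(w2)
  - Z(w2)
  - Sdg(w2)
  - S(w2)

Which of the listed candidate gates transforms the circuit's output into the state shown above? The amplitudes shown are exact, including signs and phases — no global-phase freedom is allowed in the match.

The unique candidate consistent with the amplitudes is H(w2).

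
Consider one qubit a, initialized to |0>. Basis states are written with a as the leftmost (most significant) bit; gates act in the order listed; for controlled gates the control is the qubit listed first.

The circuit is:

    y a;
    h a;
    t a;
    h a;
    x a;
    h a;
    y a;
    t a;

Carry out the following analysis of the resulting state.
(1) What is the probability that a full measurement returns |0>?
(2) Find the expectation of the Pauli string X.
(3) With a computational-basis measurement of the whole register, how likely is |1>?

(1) The probability of measuring |0> is 1/2.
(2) The expectation value of X is -1.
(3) The probability of measuring |1> is 1/2.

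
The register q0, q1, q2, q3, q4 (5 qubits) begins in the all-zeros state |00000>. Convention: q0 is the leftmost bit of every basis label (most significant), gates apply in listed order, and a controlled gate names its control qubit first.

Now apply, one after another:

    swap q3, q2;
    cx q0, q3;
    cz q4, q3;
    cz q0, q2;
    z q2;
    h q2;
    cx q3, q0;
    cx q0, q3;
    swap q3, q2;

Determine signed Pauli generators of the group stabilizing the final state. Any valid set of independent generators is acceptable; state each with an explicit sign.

The stabilizer group can be generated by +IIIXI, +ZIIII, +IZIII, +IIZII, +IIIIZ, among other valid generating sets.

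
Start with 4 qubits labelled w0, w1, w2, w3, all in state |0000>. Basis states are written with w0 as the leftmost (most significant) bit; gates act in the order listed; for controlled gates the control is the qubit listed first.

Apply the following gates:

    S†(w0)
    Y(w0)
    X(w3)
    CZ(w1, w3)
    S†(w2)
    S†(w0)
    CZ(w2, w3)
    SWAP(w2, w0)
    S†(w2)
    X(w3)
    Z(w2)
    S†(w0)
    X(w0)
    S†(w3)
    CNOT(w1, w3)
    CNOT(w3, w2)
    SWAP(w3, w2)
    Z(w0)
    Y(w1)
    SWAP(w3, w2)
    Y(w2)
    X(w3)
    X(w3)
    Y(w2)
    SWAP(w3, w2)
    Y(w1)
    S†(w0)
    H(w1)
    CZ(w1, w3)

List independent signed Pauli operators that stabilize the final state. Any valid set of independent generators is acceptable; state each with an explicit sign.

One valid set of independent stabilizer generators is -IXII, -ZIII, +IIZI, -IIIZ (any independent generating set of the same group is equally correct). Key observation: gates 19-26 undo each other exactly, leaving only the rest of the circuit to track.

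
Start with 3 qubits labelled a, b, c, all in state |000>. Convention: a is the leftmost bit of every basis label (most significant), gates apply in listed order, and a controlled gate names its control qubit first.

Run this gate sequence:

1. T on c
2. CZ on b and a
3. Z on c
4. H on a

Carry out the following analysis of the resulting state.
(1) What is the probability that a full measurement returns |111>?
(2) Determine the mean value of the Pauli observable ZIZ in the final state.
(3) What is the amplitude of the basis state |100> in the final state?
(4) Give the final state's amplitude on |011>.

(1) Outcome |111> occurs with probability 0.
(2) The expectation value of ZIZ is 0.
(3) The amplitude on |100> is sqrt(2)/2.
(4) The amplitude on |011> is 0.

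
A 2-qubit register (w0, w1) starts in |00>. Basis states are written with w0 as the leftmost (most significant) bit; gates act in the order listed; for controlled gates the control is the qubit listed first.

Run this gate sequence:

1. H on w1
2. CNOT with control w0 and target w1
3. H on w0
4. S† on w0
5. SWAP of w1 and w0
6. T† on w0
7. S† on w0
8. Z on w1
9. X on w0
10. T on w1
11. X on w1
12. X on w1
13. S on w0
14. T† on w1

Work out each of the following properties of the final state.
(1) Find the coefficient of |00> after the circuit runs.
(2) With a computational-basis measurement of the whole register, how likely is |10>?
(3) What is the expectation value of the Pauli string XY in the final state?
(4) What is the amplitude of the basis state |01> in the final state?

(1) The final state's coefficient on |00> equals -exp(I*pi/4)/2.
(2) The probability of measuring |10> is 1/4.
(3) The observable XY averages to -sqrt(2)/2.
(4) The final state's coefficient on |01> equals -exp(3*I*pi/4)/2.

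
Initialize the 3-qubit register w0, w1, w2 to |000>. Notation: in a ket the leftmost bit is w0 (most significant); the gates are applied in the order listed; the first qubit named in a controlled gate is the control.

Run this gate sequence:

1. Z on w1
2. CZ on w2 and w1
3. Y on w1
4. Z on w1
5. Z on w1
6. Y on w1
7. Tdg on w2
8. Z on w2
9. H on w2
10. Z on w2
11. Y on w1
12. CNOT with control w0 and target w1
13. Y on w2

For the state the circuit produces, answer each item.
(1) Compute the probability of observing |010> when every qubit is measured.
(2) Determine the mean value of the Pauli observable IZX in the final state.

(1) Outcome |010> occurs with probability 1/2. Key observation: steps 3-6 multiply out to the identity, so the circuit reduces to the remaining gates.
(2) The observable IZX averages to -1.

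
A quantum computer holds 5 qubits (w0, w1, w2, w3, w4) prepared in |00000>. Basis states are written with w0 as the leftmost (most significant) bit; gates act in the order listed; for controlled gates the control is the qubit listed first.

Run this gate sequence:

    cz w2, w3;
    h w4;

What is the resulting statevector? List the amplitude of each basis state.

After the circuit, the state carries amplitude sqrt(2)/2 on |00000>, sqrt(2)/2 on |00001>, and 0 on every other basis state.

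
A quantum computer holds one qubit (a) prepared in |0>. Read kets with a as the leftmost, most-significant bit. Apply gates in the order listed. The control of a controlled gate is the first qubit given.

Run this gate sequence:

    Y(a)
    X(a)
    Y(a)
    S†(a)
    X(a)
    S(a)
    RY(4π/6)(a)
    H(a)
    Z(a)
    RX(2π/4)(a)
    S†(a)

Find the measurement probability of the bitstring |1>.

The probability of measuring |1> is 1/2.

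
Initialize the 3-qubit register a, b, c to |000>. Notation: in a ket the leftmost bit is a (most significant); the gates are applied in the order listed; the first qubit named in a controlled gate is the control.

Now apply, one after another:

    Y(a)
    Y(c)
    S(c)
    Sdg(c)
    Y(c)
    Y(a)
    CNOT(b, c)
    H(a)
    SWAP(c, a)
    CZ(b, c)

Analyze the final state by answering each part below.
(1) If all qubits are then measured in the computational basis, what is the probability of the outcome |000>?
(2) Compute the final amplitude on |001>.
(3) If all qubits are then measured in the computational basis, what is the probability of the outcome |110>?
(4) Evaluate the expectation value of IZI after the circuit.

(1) Outcome |000> occurs with probability 1/2. Key observation: gates 1-6 undo each other exactly, leaving only the rest of the circuit to track.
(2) The final state's coefficient on |001> equals sqrt(2)/2.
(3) The probability of measuring |110> is 0.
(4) The expectation value of IZI is 1.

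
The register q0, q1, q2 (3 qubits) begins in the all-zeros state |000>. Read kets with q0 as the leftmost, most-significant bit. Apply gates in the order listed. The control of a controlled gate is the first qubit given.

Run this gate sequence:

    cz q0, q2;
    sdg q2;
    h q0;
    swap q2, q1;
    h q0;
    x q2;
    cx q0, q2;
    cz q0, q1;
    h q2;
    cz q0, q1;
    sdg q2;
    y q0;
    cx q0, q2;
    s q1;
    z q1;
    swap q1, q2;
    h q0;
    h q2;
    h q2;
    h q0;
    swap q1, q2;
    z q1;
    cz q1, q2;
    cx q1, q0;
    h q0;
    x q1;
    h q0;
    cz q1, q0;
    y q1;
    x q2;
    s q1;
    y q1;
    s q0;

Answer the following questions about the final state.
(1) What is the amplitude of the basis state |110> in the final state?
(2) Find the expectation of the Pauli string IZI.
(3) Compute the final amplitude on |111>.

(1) The amplitude on |110> is sqrt(2)/2. Key observation: gates 15-22 undo each other exactly, leaving only the rest of the circuit to track.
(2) The observable IZI averages to -1.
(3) |111> carries amplitude sqrt(2)*I/2 in the final state.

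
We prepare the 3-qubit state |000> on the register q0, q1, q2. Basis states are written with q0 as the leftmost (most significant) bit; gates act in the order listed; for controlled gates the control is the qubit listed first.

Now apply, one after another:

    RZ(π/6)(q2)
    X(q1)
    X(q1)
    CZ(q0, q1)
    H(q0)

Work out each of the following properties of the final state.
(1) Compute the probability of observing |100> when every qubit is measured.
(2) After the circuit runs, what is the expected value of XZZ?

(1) A full measurement returns |100> with probability 1/2. Key observation: the block from step 2 through step 3 cancels to the identity and can be dropped.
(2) The observable XZZ averages to 1.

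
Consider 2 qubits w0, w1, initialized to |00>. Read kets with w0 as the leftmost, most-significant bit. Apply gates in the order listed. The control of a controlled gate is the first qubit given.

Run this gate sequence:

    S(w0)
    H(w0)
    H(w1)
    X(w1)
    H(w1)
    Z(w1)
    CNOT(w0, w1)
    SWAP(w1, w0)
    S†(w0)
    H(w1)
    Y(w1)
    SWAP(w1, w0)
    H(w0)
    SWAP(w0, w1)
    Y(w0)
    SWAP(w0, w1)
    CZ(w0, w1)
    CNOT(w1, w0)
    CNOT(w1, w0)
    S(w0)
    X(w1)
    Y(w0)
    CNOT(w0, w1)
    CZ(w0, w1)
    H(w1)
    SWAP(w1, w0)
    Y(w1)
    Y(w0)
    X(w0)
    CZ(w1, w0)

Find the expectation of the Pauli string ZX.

In the final state, ZX has expectation 1. Key observation: gates 3-6 undo each other exactly, leaving only the rest of the circuit to track.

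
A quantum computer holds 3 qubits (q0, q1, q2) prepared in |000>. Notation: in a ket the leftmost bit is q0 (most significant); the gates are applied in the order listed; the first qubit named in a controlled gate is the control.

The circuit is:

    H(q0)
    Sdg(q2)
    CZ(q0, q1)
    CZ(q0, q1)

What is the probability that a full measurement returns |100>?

Outcome |100> occurs with probability 1/2. Key observation: steps 3-4 multiply out to the identity, so the circuit reduces to the remaining gates.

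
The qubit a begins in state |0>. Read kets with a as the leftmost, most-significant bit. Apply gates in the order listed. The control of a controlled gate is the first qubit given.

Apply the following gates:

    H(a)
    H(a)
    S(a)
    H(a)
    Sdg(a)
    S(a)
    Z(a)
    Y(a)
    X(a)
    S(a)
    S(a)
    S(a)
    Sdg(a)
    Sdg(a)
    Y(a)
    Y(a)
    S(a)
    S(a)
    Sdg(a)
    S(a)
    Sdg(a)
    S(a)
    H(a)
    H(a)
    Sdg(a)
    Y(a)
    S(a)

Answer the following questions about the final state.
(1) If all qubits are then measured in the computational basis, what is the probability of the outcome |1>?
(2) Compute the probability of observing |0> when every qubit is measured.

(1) Outcome |1> occurs with probability 1/2.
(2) Outcome |0> occurs with probability 1/2.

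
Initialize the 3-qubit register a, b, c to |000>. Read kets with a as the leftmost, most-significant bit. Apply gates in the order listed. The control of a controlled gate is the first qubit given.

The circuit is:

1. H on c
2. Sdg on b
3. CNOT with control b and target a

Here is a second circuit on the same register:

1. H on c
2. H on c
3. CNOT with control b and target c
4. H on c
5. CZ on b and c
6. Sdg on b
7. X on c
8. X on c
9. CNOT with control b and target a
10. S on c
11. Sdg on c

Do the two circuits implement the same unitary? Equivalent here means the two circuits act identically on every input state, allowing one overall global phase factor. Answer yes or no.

Yes — the two circuits implement the same unitary up to a global phase.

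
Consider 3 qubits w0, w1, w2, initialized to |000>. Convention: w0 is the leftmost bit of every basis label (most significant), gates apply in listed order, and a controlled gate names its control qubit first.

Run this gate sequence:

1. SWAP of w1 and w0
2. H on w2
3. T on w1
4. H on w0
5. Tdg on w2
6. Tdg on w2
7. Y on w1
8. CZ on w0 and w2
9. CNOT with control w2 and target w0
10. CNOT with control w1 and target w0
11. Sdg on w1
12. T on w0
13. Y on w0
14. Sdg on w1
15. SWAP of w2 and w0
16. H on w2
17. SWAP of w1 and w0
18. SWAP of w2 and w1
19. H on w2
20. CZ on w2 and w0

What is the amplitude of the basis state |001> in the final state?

|001> carries amplitude 0 in the final state.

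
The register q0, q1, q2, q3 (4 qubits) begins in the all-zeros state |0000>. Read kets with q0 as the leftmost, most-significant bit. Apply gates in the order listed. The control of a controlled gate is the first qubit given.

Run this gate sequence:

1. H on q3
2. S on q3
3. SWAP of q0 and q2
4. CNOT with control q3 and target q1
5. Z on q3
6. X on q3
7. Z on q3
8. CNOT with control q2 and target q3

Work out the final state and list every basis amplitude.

The final amplitudes are -sqrt(2)/2 on |0001>, -sqrt(2)*I/2 on |0100>, and 0 on every other basis state.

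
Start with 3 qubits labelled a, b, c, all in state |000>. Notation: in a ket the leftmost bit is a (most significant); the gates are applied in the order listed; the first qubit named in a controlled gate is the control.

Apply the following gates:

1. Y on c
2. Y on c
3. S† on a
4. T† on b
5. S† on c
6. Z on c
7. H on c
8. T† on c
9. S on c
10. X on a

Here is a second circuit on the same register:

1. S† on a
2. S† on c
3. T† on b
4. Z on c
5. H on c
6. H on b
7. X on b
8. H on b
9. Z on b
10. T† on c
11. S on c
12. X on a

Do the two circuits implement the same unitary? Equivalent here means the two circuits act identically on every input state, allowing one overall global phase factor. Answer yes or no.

Yes — the two circuits implement the same unitary up to a global phase.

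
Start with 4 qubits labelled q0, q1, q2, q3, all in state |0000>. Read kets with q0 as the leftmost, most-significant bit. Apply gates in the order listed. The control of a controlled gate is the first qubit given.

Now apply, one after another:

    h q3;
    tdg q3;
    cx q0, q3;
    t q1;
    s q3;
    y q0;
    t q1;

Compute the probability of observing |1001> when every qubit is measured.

The probability of measuring |1001> is 1/2.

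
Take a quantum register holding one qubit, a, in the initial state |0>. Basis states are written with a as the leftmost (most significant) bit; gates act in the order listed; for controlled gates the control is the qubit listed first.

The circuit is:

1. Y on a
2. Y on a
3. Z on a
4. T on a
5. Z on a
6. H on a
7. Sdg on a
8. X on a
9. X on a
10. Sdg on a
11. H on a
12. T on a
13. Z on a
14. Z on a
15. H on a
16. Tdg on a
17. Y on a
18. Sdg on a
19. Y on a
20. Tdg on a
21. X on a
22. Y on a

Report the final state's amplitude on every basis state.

The resulting statevector has amplitude -sqrt(2)*exp(I*pi/4)/2 on |0>, -sqrt(2)*exp(I*pi/4)/2 on |1>. Key observation: gates 8-9 undo each other exactly, leaving only the rest of the circuit to track.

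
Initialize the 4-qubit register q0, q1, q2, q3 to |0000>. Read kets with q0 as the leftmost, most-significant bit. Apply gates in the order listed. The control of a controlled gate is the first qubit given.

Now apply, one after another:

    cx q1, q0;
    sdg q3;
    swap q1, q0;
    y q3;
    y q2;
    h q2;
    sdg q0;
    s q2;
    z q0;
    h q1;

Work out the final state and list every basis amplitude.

The resulting statevector has amplitude -1/2 on |0001>, I/2 on |0011>, -1/2 on |0101>, I/2 on |0111>, and 0 on every other basis state.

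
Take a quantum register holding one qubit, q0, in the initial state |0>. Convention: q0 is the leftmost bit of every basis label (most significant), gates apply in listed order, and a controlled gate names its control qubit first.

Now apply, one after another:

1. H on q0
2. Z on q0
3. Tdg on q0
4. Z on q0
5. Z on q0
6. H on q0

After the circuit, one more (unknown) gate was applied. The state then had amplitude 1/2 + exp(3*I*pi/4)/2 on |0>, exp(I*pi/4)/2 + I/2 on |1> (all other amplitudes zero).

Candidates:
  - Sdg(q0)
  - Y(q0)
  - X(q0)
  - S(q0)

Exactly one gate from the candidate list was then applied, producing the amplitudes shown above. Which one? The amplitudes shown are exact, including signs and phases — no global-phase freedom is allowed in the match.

The applied gate was S(q0).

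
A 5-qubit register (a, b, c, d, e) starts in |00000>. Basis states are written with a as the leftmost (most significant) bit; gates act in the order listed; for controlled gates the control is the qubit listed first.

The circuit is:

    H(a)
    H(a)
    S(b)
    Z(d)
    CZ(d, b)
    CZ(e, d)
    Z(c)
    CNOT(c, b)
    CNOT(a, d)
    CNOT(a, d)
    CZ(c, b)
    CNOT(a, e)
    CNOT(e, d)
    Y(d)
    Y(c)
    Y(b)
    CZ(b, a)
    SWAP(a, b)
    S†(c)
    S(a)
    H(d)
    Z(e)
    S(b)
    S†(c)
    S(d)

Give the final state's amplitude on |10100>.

The final state's coefficient on |10100> equals -sqrt(2)/2.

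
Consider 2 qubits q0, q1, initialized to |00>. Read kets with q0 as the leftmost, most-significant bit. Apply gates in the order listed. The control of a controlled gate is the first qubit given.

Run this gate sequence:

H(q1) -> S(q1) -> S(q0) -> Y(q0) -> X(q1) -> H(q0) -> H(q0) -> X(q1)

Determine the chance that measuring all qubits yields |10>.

A full measurement returns |10> with probability 1/2.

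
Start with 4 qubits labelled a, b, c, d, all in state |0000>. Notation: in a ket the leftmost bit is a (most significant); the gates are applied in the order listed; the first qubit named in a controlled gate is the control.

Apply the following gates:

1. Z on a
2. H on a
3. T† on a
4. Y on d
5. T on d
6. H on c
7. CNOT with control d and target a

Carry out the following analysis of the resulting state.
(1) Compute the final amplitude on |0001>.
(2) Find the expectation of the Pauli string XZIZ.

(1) The final state's coefficient on |0001> equals I/2.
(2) In the final state, XZIZ has expectation -sqrt(2)/2.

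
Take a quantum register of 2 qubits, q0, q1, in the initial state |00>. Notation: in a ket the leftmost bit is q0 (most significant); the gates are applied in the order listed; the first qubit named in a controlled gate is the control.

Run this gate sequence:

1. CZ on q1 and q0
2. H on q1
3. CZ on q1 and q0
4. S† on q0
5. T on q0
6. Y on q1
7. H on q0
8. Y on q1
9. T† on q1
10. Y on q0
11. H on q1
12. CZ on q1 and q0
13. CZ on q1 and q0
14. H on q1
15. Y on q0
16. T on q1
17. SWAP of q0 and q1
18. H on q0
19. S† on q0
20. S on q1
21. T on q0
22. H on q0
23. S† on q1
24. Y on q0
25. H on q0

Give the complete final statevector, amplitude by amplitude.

The final amplitudes are 0 on |00>, 0 on |01>, -sqrt(2)*I/2 on |10>, -sqrt(2)*I/2 on |11>. Key observation: the block from step 9 through step 16 cancels to the identity and can be dropped.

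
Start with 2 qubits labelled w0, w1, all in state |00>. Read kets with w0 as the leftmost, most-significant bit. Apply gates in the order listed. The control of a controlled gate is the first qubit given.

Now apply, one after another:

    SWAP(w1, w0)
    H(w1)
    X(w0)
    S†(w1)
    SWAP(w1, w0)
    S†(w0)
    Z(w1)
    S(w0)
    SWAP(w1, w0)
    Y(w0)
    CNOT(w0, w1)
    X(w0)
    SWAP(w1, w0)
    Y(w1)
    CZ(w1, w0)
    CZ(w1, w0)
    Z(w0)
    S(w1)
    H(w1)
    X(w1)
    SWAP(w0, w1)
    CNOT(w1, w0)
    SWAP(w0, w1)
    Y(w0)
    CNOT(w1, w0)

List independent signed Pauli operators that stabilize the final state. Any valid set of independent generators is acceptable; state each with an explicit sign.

One valid set of independent stabilizer generators is +YZ, +ZY (any independent generating set of the same group is equally correct).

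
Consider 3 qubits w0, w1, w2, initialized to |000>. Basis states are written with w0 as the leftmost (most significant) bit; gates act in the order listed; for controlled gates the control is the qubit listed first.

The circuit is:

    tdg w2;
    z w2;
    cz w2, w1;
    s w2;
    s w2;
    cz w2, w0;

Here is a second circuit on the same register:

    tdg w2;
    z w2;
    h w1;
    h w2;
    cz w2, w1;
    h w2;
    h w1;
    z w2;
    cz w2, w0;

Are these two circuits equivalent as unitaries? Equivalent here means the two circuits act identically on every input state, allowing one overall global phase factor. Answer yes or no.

No: there is an input state on which the two circuits produce genuinely different outputs (not merely differing by a phase).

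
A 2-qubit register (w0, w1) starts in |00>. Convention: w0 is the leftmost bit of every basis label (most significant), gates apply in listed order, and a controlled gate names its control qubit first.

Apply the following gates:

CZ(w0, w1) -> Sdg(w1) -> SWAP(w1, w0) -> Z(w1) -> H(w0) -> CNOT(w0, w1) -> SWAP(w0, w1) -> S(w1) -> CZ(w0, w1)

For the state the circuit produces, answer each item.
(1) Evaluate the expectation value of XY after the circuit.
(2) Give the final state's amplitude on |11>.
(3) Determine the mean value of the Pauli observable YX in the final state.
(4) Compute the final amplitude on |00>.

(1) The expectation value of XY is -1.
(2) The final state's coefficient on |11> equals -sqrt(2)*I/2.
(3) The observable YX averages to -1.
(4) |00> carries amplitude sqrt(2)/2 in the final state.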